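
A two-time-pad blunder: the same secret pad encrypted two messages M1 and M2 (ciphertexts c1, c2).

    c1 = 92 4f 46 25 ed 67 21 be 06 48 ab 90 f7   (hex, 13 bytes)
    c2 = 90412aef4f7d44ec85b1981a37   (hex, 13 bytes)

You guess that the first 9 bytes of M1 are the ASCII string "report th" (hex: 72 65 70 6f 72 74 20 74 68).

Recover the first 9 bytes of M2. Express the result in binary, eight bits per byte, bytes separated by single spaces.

01110000 01101011 00011100 10100101 11010000 01101110 01000101 00100110 11101011

First, c1 ⊕ c2 = (M1 ⊕ K) ⊕ (M2 ⊕ K) = M1 ⊕ M2, so the key drops out. Then M2 = (M1 ⊕ M2) ⊕ M1 over the first 9 bytes.
byte 0: (92 XOR 90) XOR 72 = 02 XOR 72 = 70
byte 1: (4f XOR 41) XOR 65 = 0e XOR 65 = 6b
byte 2: (46 XOR 2a) XOR 70 = 6c XOR 70 = 1c
byte 3: (25 XOR ef) XOR 6f = ca XOR 6f = a5
byte 4: (ed XOR 4f) XOR 72 = a2 XOR 72 = d0
byte 5: (67 XOR 7d) XOR 74 = 1a XOR 74 = 6e
byte 6: (21 XOR 44) XOR 20 = 65 XOR 20 = 45
byte 7: (be XOR ec) XOR 74 = 52 XOR 74 = 26
byte 8: (06 XOR 85) XOR 68 = 83 XOR 68 = eb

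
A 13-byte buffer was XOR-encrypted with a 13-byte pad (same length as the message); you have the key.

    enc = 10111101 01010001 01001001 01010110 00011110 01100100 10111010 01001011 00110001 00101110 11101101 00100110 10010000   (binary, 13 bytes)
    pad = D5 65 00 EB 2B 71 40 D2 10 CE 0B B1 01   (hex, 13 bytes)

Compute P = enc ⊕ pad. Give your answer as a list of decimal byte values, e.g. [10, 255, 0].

XOR is its own inverse, so applying the key byte-wise gives the result directly.
10111101 xor 11010101 = 01101000
01010001 xor 01100101 = 00110100
01001001 xor 00000000 = 01001001
01010110 xor 11101011 = 10111101
00011110 xor 00101011 = 00110101
01100100 xor 01110001 = 00010101
10111010 xor 01000000 = 11111010
01001011 xor 11010010 = 10011001
00110001 xor 00010000 = 00100001
00101110 xor 11001110 = 11100000
11101101 xor 00001011 = 11100110
00100110 xor 10110001 = 10010111
10010000 xor 00000001 = 10010001

[104, 52, 73, 189, 53, 21, 250, 153, 33, 224, 230, 151, 145]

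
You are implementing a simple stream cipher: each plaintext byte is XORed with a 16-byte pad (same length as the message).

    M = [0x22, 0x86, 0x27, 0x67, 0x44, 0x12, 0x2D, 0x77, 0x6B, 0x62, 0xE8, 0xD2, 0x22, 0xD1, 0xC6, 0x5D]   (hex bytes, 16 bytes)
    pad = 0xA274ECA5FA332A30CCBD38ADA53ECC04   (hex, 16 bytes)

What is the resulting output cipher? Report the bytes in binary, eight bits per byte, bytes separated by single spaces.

10000000 11110010 11001011 11000010 10111110 00100001 00000111 01000111 10100111 11011111 11010000 01111111 10000111 11101111 00001010 01011001

byte 0: 22 ^ a2 = 80
byte 1: 86 ^ 74 = f2
byte 2: 27 ^ ec = cb
byte 3: 67 ^ a5 = c2
byte 4: 44 ^ fa = be
byte 5: 12 ^ 33 = 21
byte 6: 2d ^ 2a = 07
byte 7: 77 ^ 30 = 47
byte 8: 6b ^ cc = a7
byte 9: 62 ^ bd = df
byte 10: e8 ^ 38 = d0
byte 11: d2 ^ ad = 7f
byte 12: 22 ^ a5 = 87
byte 13: d1 ^ 3e = ef
byte 14: c6 ^ cc = 0a
byte 15: 5d ^ 04 = 59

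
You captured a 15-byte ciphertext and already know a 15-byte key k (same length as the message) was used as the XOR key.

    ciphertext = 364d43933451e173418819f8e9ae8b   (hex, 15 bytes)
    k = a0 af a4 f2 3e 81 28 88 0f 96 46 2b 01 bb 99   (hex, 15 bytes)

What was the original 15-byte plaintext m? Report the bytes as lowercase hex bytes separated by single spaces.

96 e2 e7 61 0a d0 c9 fb 4e 1e 5f d3 e8 15 12

XOR is its own inverse, so applying the key byte-wise gives the result directly.
36 ^ a0 = 96
4d ^ af = e2
43 ^ a4 = e7
93 ^ f2 = 61
34 ^ 3e = 0a
51 ^ 81 = d0
e1 ^ 28 = c9
73 ^ 88 = fb
41 ^ 0f = 4e
88 ^ 96 = 1e
19 ^ 46 = 5f
f8 ^ 2b = d3
e9 ^ 01 = e8
ae ^ bb = 15
8b ^ 99 = 12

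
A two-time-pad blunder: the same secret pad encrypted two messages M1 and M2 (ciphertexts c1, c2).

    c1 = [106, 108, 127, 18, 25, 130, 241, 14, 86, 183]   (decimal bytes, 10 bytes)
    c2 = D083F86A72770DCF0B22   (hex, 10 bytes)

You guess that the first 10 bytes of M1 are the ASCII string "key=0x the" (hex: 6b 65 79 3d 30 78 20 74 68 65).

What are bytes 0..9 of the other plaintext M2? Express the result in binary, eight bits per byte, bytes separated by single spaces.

11010001 10001010 11111110 01000101 01011011 10001101 11011100 10110101 00110101 11110000

First, c1 ⊕ c2 = (M1 ⊕ K) ⊕ (M2 ⊕ K) = M1 ⊕ M2, so the key drops out. Then M2 = (M1 ⊕ M2) ⊕ M1 over the first 10 bytes.
byte 0: (6a ^ d0) ^ 6b = ba ^ 6b = d1
byte 1: (6c ^ 83) ^ 65 = ef ^ 65 = 8a
byte 2: (7f ^ f8) ^ 79 = 87 ^ 79 = fe
byte 3: (12 ^ 6a) ^ 3d = 78 ^ 3d = 45
byte 4: (19 ^ 72) ^ 30 = 6b ^ 30 = 5b
byte 5: (82 ^ 77) ^ 78 = f5 ^ 78 = 8d
byte 6: (f1 ^ 0d) ^ 20 = fc ^ 20 = dc
byte 7: (0e ^ cf) ^ 74 = c1 ^ 74 = b5
byte 8: (56 ^ 0b) ^ 68 = 5d ^ 68 = 35
byte 9: (b7 ^ 22) ^ 65 = 95 ^ 65 = f0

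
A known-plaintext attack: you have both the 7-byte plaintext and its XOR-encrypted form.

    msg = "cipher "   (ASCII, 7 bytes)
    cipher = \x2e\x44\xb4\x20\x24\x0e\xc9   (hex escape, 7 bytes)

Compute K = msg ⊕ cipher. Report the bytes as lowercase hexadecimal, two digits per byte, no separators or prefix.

Since cipher = msg ⊕ K, XORing both sides with msg gives K = msg ⊕ cipher.
63 xor 2e = 4d
69 xor 44 = 2d
70 xor b4 = c4
68 xor 20 = 48
65 xor 24 = 41
72 xor 0e = 7c
20 xor c9 = e9

4d2dc448417ce9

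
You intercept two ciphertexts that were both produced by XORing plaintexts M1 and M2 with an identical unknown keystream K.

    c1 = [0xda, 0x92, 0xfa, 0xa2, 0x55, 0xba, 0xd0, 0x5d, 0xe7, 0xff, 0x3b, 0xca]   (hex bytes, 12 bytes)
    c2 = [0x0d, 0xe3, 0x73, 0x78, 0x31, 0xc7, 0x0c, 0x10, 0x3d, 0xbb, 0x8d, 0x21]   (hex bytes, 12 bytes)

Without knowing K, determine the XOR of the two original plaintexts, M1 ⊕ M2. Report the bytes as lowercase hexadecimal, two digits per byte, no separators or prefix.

d77189da647ddc4dda44b6eb

c1 ⊕ c2 = (M1 ⊕ K) ⊕ (M2 ⊕ K) = M1 ⊕ M2 — the shared key cancels under XOR.
byte 0: da xor 0d = d7
byte 1: 92 xor e3 = 71
byte 2: fa xor 73 = 89
byte 3: a2 xor 78 = da
byte 4: 55 xor 31 = 64
byte 5: ba xor c7 = 7d
byte 6: d0 xor 0c = dc
byte 7: 5d xor 10 = 4d
byte 8: e7 xor 3d = da
byte 9: ff xor bb = 44
byte 10: 3b xor 8d = b6
byte 11: ca xor 21 = eb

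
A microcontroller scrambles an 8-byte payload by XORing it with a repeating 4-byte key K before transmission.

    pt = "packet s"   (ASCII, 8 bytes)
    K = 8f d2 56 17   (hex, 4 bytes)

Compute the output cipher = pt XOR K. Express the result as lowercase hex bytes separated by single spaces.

The 4-byte key repeats, so the effective keystream is 8f d2 56 17 8f d2 56 17.
byte 0: 01110000 XOR 10001111 = 11111111
byte 1: 01100001 XOR 11010010 = 10110011
byte 2: 01100011 XOR 01010110 = 00110101
byte 3: 01101011 XOR 00010111 = 01111100
byte 4: 01100101 XOR 10001111 = 11101010
byte 5: 01110100 XOR 11010010 = 10100110
byte 6: 00100000 XOR 01010110 = 01110110
byte 7: 01110011 XOR 00010111 = 01100100

ff b3 35 7c ea a6 76 64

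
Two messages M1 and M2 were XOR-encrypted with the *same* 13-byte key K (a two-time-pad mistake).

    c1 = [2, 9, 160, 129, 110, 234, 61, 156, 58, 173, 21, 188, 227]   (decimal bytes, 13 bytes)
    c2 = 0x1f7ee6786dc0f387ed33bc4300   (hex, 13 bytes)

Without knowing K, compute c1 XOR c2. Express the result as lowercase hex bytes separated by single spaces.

c1 ⊕ c2 = (M1 ⊕ K) ⊕ (M2 ⊕ K) = M1 ⊕ M2 — the shared key cancels under XOR.
02 xor 1f = 1d
09 xor 7e = 77
a0 xor e6 = 46
81 xor 78 = f9
6e xor 6d = 03
ea xor c0 = 2a
3d xor f3 = ce
9c xor 87 = 1b
3a xor ed = d7
ad xor 33 = 9e
15 xor bc = a9
bc xor 43 = ff
e3 xor 00 = e3

1d 77 46 f9 03 2a ce 1b d7 9e a9 ff e3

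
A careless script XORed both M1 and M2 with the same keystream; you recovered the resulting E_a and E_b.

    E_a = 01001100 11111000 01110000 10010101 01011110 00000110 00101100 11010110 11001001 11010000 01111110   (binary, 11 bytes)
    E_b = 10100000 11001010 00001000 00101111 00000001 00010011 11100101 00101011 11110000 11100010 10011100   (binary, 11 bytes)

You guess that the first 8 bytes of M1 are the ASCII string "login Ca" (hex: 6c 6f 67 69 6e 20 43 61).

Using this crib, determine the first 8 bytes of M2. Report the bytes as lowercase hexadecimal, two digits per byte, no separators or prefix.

First, E_a ⊕ E_b = (M1 ⊕ K) ⊕ (M2 ⊕ K) = M1 ⊕ M2, so the key drops out. Then M2 = (M1 ⊕ M2) ⊕ M1 over the first 8 bytes.
byte 0: (4c XOR a0) XOR 6c = ec XOR 6c = 80
byte 1: (f8 XOR ca) XOR 6f = 32 XOR 6f = 5d
byte 2: (70 XOR 08) XOR 67 = 78 XOR 67 = 1f
byte 3: (95 XOR 2f) XOR 69 = ba XOR 69 = d3
byte 4: (5e XOR 01) XOR 6e = 5f XOR 6e = 31
byte 5: (06 XOR 13) XOR 20 = 15 XOR 20 = 35
byte 6: (2c XOR e5) XOR 43 = c9 XOR 43 = 8a
byte 7: (d6 XOR 2b) XOR 61 = fd XOR 61 = 9c

805d1fd331358a9c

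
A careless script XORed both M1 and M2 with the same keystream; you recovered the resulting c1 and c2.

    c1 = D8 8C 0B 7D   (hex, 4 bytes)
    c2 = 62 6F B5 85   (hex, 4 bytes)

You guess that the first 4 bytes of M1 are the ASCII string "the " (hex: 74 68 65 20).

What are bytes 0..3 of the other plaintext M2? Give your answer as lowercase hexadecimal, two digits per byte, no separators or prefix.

First, c1 ⊕ c2 = (M1 ⊕ K) ⊕ (M2 ⊕ K) = M1 ⊕ M2, so the key drops out. Then M2 = (M1 ⊕ M2) ⊕ M1 over the first 4 bytes.
byte 0: (d8 XOR 62) XOR 74 = ba XOR 74 = ce
byte 1: (8c XOR 6f) XOR 68 = e3 XOR 68 = 8b
byte 2: (0b XOR b5) XOR 65 = be XOR 65 = db
byte 3: (7d XOR 85) XOR 20 = f8 XOR 20 = d8

ce8bdbd8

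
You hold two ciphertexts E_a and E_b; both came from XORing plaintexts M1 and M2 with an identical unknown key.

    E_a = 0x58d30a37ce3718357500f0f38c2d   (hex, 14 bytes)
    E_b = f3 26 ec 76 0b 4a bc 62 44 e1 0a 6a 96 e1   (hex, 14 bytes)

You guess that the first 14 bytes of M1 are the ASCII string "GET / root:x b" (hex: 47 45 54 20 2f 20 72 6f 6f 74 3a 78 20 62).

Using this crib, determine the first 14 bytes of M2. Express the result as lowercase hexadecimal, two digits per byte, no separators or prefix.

ecb0b261ea5dd6385e95c0e13aae

First, E_a ⊕ E_b = (M1 ⊕ K) ⊕ (M2 ⊕ K) = M1 ⊕ M2, so the key drops out. Then M2 = (M1 ⊕ M2) ⊕ M1 over the first 14 bytes.
byte 0: (58 xor f3) xor 47 = ab xor 47 = ec
byte 1: (d3 xor 26) xor 45 = f5 xor 45 = b0
byte 2: (0a xor ec) xor 54 = e6 xor 54 = b2
byte 3: (37 xor 76) xor 20 = 41 xor 20 = 61
byte 4: (ce xor 0b) xor 2f = c5 xor 2f = ea
byte 5: (37 xor 4a) xor 20 = 7d xor 20 = 5d
byte 6: (18 xor bc) xor 72 = a4 xor 72 = d6
byte 7: (35 xor 62) xor 6f = 57 xor 6f = 38
byte 8: (75 xor 44) xor 6f = 31 xor 6f = 5e
byte 9: (00 xor e1) xor 74 = e1 xor 74 = 95
byte 10: (f0 xor 0a) xor 3a = fa xor 3a = c0
byte 11: (f3 xor 6a) xor 78 = 99 xor 78 = e1
byte 12: (8c xor 96) xor 20 = 1a xor 20 = 3a
byte 13: (2d xor e1) xor 62 = cc xor 62 = ae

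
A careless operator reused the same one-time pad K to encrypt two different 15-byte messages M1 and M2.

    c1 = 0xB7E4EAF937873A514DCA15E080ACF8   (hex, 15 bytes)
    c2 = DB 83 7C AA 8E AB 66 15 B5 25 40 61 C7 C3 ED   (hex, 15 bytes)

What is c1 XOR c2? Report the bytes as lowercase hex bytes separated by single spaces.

c1 ⊕ c2 = (M1 ⊕ K) ⊕ (M2 ⊕ K) = M1 ⊕ M2 — the shared key cancels under XOR.
10110111 ⊕ 11011011 = 01101100
11100100 ⊕ 10000011 = 01100111
11101010 ⊕ 01111100 = 10010110
11111001 ⊕ 10101010 = 01010011
00110111 ⊕ 10001110 = 10111001
10000111 ⊕ 10101011 = 00101100
00111010 ⊕ 01100110 = 01011100
01010001 ⊕ 00010101 = 01000100
01001101 ⊕ 10110101 = 11111000
11001010 ⊕ 00100101 = 11101111
00010101 ⊕ 01000000 = 01010101
11100000 ⊕ 01100001 = 10000001
10000000 ⊕ 11000111 = 01000111
10101100 ⊕ 11000011 = 01101111
11111000 ⊕ 11101101 = 00010101

6c 67 96 53 b9 2c 5c 44 f8 ef 55 81 47 6f 15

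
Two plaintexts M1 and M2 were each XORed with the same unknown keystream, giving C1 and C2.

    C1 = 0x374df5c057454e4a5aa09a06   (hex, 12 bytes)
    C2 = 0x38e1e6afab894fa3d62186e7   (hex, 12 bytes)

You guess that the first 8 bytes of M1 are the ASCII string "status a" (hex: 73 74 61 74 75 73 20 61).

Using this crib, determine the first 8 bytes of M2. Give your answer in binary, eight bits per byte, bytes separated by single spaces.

01111100 11011000 01110010 00011011 10001001 10111111 00100001 10001000

First, C1 ⊕ C2 = (M1 ⊕ K) ⊕ (M2 ⊕ K) = M1 ⊕ M2, so the key drops out. Then M2 = (M1 ⊕ M2) ⊕ M1 over the first 8 bytes.
byte 0: (37 xor 38) xor 73 = 0f xor 73 = 7c
byte 1: (4d xor e1) xor 74 = ac xor 74 = d8
byte 2: (f5 xor e6) xor 61 = 13 xor 61 = 72
byte 3: (c0 xor af) xor 74 = 6f xor 74 = 1b
byte 4: (57 xor ab) xor 75 = fc xor 75 = 89
byte 5: (45 xor 89) xor 73 = cc xor 73 = bf
byte 6: (4e xor 4f) xor 20 = 01 xor 20 = 21
byte 7: (4a xor a3) xor 61 = e9 xor 61 = 88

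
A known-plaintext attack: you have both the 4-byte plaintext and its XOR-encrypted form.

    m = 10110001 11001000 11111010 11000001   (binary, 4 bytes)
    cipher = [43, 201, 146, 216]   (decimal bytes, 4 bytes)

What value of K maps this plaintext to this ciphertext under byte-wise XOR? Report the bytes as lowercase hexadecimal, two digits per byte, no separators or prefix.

9a016819

Since cipher = m ⊕ K, XORing both sides with m gives K = m ⊕ cipher.
177 ⊕  43 = 154
200 ⊕ 201 =   1
250 ⊕ 146 = 104
193 ⊕ 216 =  25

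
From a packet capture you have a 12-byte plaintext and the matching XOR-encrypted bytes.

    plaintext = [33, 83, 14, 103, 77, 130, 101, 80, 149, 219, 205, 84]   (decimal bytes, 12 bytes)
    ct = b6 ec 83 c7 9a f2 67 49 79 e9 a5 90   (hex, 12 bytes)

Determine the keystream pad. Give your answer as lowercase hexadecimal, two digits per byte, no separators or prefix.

97bf8da0d7700219ec3268c4

Since ct = plaintext ⊕ pad, XORing both sides with plaintext gives pad = plaintext ⊕ ct.
21 XOR b6 = 97
53 XOR ec = bf
0e XOR 83 = 8d
67 XOR c7 = a0
4d XOR 9a = d7
82 XOR f2 = 70
65 XOR 67 = 02
50 XOR 49 = 19
95 XOR 79 = ec
db XOR e9 = 32
cd XOR a5 = 68
54 XOR 90 = c4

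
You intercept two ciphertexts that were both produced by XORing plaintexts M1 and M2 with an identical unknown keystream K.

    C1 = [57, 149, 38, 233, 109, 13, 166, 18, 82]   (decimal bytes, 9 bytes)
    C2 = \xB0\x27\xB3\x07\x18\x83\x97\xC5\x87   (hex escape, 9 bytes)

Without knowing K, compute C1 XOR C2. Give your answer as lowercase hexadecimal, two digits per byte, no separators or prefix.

89b295ee758e31d7d5

C1 ⊕ C2 = (M1 ⊕ K) ⊕ (M2 ⊕ K) = M1 ⊕ M2 — the shared key cancels under XOR.
 57 XOR 176 = 137
149 XOR  39 = 178
 38 XOR 179 = 149
233 XOR   7 = 238
109 XOR  24 = 117
 13 XOR 131 = 142
166 XOR 151 =  49
 18 XOR 197 = 215
 82 XOR 135 = 213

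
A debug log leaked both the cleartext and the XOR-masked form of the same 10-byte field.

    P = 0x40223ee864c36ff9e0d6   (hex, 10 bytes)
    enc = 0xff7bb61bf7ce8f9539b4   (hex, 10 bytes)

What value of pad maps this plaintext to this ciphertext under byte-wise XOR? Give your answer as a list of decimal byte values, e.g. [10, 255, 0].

[191, 89, 136, 243, 147, 13, 224, 108, 217, 98]

Since enc = P ⊕ pad, XORing both sides with P gives pad = P ⊕ enc.
40 ^ ff = bf
22 ^ 7b = 59
3e ^ b6 = 88
e8 ^ 1b = f3
64 ^ f7 = 93
c3 ^ ce = 0d
6f ^ 8f = e0
f9 ^ 95 = 6c
e0 ^ 39 = d9
d6 ^ b4 = 62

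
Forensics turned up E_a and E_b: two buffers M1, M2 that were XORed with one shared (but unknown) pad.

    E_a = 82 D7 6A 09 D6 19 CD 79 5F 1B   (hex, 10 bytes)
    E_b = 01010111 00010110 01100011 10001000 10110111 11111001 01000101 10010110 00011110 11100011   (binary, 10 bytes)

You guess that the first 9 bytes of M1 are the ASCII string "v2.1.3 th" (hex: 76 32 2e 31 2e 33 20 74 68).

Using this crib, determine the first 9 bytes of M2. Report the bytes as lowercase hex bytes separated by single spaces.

a3 f3 27 b0 4f d3 a8 9b 29

First, E_a ⊕ E_b = (M1 ⊕ K) ⊕ (M2 ⊕ K) = M1 ⊕ M2, so the key drops out. Then M2 = (M1 ⊕ M2) ⊕ M1 over the first 9 bytes.
byte 0: (82 ⊕ 57) ⊕ 76 = d5 ⊕ 76 = a3
byte 1: (d7 ⊕ 16) ⊕ 32 = c1 ⊕ 32 = f3
byte 2: (6a ⊕ 63) ⊕ 2e = 09 ⊕ 2e = 27
byte 3: (09 ⊕ 88) ⊕ 31 = 81 ⊕ 31 = b0
byte 4: (d6 ⊕ b7) ⊕ 2e = 61 ⊕ 2e = 4f
byte 5: (19 ⊕ f9) ⊕ 33 = e0 ⊕ 33 = d3
byte 6: (cd ⊕ 45) ⊕ 20 = 88 ⊕ 20 = a8
byte 7: (79 ⊕ 96) ⊕ 74 = ef ⊕ 74 = 9b
byte 8: (5f ⊕ 1e) ⊕ 68 = 41 ⊕ 68 = 29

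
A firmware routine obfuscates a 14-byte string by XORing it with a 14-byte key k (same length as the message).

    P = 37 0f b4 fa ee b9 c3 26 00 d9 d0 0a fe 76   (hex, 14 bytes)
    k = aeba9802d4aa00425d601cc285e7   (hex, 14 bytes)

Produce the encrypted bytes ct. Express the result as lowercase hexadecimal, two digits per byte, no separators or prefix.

99b52cf83a13c3645db9ccc87b91

byte 0: 00110111 xor 10101110 = 10011001
byte 1: 00001111 xor 10111010 = 10110101
byte 2: 10110100 xor 10011000 = 00101100
byte 3: 11111010 xor 00000010 = 11111000
byte 4: 11101110 xor 11010100 = 00111010
byte 5: 10111001 xor 10101010 = 00010011
byte 6: 11000011 xor 00000000 = 11000011
byte 7: 00100110 xor 01000010 = 01100100
byte 8: 00000000 xor 01011101 = 01011101
byte 9: 11011001 xor 01100000 = 10111001
byte 10: 11010000 xor 00011100 = 11001100
byte 11: 00001010 xor 11000010 = 11001000
byte 12: 11111110 xor 10000101 = 01111011
byte 13: 01110110 xor 11100111 = 10010001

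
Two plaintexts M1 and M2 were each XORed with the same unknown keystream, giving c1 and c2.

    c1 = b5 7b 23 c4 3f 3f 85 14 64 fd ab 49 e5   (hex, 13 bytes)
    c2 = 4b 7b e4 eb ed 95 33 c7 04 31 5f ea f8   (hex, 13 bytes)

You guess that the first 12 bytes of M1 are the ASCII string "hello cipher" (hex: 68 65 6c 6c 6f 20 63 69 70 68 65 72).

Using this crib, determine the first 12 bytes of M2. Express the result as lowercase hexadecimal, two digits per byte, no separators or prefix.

First, c1 ⊕ c2 = (M1 ⊕ K) ⊕ (M2 ⊕ K) = M1 ⊕ M2, so the key drops out. Then M2 = (M1 ⊕ M2) ⊕ M1 over the first 12 bytes.
byte 0: (b5 ^ 4b) ^ 68 = fe ^ 68 = 96
byte 1: (7b ^ 7b) ^ 65 = 00 ^ 65 = 65
byte 2: (23 ^ e4) ^ 6c = c7 ^ 6c = ab
byte 3: (c4 ^ eb) ^ 6c = 2f ^ 6c = 43
byte 4: (3f ^ ed) ^ 6f = d2 ^ 6f = bd
byte 5: (3f ^ 95) ^ 20 = aa ^ 20 = 8a
byte 6: (85 ^ 33) ^ 63 = b6 ^ 63 = d5
byte 7: (14 ^ c7) ^ 69 = d3 ^ 69 = ba
byte 8: (64 ^ 04) ^ 70 = 60 ^ 70 = 10
byte 9: (fd ^ 31) ^ 68 = cc ^ 68 = a4
byte 10: (ab ^ 5f) ^ 65 = f4 ^ 65 = 91
byte 11: (49 ^ ea) ^ 72 = a3 ^ 72 = d1

9665ab43bd8ad5ba10a491d1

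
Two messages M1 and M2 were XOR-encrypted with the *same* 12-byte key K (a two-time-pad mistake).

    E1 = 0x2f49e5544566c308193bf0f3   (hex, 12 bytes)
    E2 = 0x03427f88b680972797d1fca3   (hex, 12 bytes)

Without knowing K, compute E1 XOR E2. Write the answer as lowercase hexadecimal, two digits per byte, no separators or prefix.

E1 ⊕ E2 = (M1 ⊕ K) ⊕ (M2 ⊕ K) = M1 ⊕ M2 — the shared key cancels under XOR.
00101111 ^ 00000011 = 00101100
01001001 ^ 01000010 = 00001011
11100101 ^ 01111111 = 10011010
01010100 ^ 10001000 = 11011100
01000101 ^ 10110110 = 11110011
01100110 ^ 10000000 = 11100110
11000011 ^ 10010111 = 01010100
00001000 ^ 00100111 = 00101111
00011001 ^ 10010111 = 10001110
00111011 ^ 11010001 = 11101010
11110000 ^ 11111100 = 00001100
11110011 ^ 10100011 = 01010000

2c0b9adcf3e6542f8eea0c50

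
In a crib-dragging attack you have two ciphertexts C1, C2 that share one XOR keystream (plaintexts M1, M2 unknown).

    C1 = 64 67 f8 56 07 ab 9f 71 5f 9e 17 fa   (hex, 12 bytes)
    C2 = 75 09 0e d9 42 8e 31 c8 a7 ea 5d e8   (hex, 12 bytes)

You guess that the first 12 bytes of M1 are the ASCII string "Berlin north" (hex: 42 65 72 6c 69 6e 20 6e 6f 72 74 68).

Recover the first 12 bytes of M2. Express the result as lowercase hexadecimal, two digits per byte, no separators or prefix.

530b84e32c4b8ed797063e7a

First, C1 ⊕ C2 = (M1 ⊕ K) ⊕ (M2 ⊕ K) = M1 ⊕ M2, so the key drops out. Then M2 = (M1 ⊕ M2) ⊕ M1 over the first 12 bytes.
byte 0: (64 xor 75) xor 42 = 11 xor 42 = 53
byte 1: (67 xor 09) xor 65 = 6e xor 65 = 0b
byte 2: (f8 xor 0e) xor 72 = f6 xor 72 = 84
byte 3: (56 xor d9) xor 6c = 8f xor 6c = e3
byte 4: (07 xor 42) xor 69 = 45 xor 69 = 2c
byte 5: (ab xor 8e) xor 6e = 25 xor 6e = 4b
byte 6: (9f xor 31) xor 20 = ae xor 20 = 8e
byte 7: (71 xor c8) xor 6e = b9 xor 6e = d7
byte 8: (5f xor a7) xor 6f = f8 xor 6f = 97
byte 9: (9e xor ea) xor 72 = 74 xor 72 = 06
byte 10: (17 xor 5d) xor 74 = 4a xor 74 = 3e
byte 11: (fa xor e8) xor 68 = 12 xor 68 = 7a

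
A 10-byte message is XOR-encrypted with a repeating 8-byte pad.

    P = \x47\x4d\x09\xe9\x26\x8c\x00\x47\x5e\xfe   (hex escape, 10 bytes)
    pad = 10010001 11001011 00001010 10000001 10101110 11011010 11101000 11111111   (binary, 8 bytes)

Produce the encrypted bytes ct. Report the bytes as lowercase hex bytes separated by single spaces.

d6 86 03 68 88 56 e8 b8 cf 35

The 8-byte key repeats, so the effective keystream is 91 cb 0a 81 ae da e8 ff 91 cb.
byte 0: 01000111 xor 10010001 = 11010110
byte 1: 01001101 xor 11001011 = 10000110
byte 2: 00001001 xor 00001010 = 00000011
byte 3: 11101001 xor 10000001 = 01101000
byte 4: 00100110 xor 10101110 = 10001000
byte 5: 10001100 xor 11011010 = 01010110
byte 6: 00000000 xor 11101000 = 11101000
byte 7: 01000111 xor 11111111 = 10111000
byte 8: 01011110 xor 10010001 = 11001111
byte 9: 11111110 xor 11001011 = 00110101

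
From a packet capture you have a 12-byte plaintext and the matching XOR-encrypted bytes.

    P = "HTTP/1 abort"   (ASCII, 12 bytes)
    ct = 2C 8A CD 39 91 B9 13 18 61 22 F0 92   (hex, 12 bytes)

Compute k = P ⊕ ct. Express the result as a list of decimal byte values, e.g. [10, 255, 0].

[100, 222, 153, 105, 190, 136, 51, 121, 3, 77, 130, 230]

Since ct = P ⊕ k, XORing both sides with P gives k = P ⊕ ct.
 72 ^  44 = 100
 84 ^ 138 = 222
 84 ^ 205 = 153
 80 ^  57 = 105
 47 ^ 145 = 190
 49 ^ 185 = 136
 32 ^  19 =  51
 97 ^  24 = 121
 98 ^  97 =   3
111 ^  34 =  77
114 ^ 240 = 130
116 ^ 146 = 230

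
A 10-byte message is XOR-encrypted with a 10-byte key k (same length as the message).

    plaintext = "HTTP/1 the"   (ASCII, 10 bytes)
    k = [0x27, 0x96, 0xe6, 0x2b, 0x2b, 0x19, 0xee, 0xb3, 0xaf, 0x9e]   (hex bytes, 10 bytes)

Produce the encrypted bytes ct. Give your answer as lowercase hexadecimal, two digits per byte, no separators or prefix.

6fc2b27b0428cec7c7fb

XOR is its own inverse, so applying the key byte-wise gives the result directly.
byte 0: 01001000 ^ 00100111 = 01101111
byte 1: 01010100 ^ 10010110 = 11000010
byte 2: 01010100 ^ 11100110 = 10110010
byte 3: 01010000 ^ 00101011 = 01111011
byte 4: 00101111 ^ 00101011 = 00000100
byte 5: 00110001 ^ 00011001 = 00101000
byte 6: 00100000 ^ 11101110 = 11001110
byte 7: 01110100 ^ 10110011 = 11000111
byte 8: 01101000 ^ 10101111 = 11000111
byte 9: 01100101 ^ 10011110 = 11111011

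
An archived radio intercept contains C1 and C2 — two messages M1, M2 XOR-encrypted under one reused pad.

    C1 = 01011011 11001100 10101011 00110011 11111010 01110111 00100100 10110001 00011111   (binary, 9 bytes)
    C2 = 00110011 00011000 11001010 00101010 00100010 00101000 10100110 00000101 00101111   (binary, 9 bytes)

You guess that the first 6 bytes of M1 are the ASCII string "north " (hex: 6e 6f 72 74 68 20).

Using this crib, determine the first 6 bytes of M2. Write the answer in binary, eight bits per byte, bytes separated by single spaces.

First, C1 ⊕ C2 = (M1 ⊕ K) ⊕ (M2 ⊕ K) = M1 ⊕ M2, so the key drops out. Then M2 = (M1 ⊕ M2) ⊕ M1 over the first 6 bytes.
byte 0: (5b xor 33) xor 6e = 68 xor 6e = 06
byte 1: (cc xor 18) xor 6f = d4 xor 6f = bb
byte 2: (ab xor ca) xor 72 = 61 xor 72 = 13
byte 3: (33 xor 2a) xor 74 = 19 xor 74 = 6d
byte 4: (fa xor 22) xor 68 = d8 xor 68 = b0
byte 5: (77 xor 28) xor 20 = 5f xor 20 = 7f

00000110 10111011 00010011 01101101 10110000 01111111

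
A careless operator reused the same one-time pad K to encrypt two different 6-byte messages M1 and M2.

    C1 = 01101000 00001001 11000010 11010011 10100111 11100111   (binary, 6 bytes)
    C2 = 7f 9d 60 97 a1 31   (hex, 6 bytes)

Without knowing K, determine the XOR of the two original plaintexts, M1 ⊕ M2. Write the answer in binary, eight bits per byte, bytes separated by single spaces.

00010111 10010100 10100010 01000100 00000110 11010110

C1 ⊕ C2 = (M1 ⊕ K) ⊕ (M2 ⊕ K) = M1 ⊕ M2 — the shared key cancels under XOR.
104 ^ 127 =  23
  9 ^ 157 = 148
194 ^  96 = 162
211 ^ 151 =  68
167 ^ 161 =   6
231 ^  49 = 214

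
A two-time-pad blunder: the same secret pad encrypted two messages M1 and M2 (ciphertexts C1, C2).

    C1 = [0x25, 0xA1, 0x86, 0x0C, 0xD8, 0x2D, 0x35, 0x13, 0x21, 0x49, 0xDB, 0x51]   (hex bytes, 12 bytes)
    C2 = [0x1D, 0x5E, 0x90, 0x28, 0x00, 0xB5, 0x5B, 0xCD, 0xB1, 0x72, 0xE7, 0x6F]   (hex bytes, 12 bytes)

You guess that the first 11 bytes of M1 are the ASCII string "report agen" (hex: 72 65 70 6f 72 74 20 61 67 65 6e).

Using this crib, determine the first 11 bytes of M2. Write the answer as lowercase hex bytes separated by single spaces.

First, C1 ⊕ C2 = (M1 ⊕ K) ⊕ (M2 ⊕ K) = M1 ⊕ M2, so the key drops out. Then M2 = (M1 ⊕ M2) ⊕ M1 over the first 11 bytes.
byte 0: (25 ⊕ 1d) ⊕ 72 = 38 ⊕ 72 = 4a
byte 1: (a1 ⊕ 5e) ⊕ 65 = ff ⊕ 65 = 9a
byte 2: (86 ⊕ 90) ⊕ 70 = 16 ⊕ 70 = 66
byte 3: (0c ⊕ 28) ⊕ 6f = 24 ⊕ 6f = 4b
byte 4: (d8 ⊕ 00) ⊕ 72 = d8 ⊕ 72 = aa
byte 5: (2d ⊕ b5) ⊕ 74 = 98 ⊕ 74 = ec
byte 6: (35 ⊕ 5b) ⊕ 20 = 6e ⊕ 20 = 4e
byte 7: (13 ⊕ cd) ⊕ 61 = de ⊕ 61 = bf
byte 8: (21 ⊕ b1) ⊕ 67 = 90 ⊕ 67 = f7
byte 9: (49 ⊕ 72) ⊕ 65 = 3b ⊕ 65 = 5e
byte 10: (db ⊕ e7) ⊕ 6e = 3c ⊕ 6e = 52

4a 9a 66 4b aa ec 4e bf f7 5e 52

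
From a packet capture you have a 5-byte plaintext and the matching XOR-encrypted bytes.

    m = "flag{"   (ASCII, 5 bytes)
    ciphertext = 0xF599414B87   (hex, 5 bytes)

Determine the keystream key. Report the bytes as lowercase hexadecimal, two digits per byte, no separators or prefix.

Since ciphertext = m ⊕ key, XORing both sides with m gives key = m ⊕ ciphertext.
01100110 XOR 11110101 = 10010011
01101100 XOR 10011001 = 11110101
01100001 XOR 01000001 = 00100000
01100111 XOR 01001011 = 00101100
01111011 XOR 10000111 = 11111100

93f5202cfc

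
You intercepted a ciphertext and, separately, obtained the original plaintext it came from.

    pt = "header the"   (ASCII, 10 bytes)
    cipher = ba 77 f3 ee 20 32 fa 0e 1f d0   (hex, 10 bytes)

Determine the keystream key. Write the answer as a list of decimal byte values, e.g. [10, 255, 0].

[210, 18, 146, 138, 69, 64, 218, 122, 119, 181]

Since cipher = pt ⊕ key, XORing both sides with pt gives key = pt ⊕ cipher.
01101000 xor 10111010 = 11010010
01100101 xor 01110111 = 00010010
01100001 xor 11110011 = 10010010
01100100 xor 11101110 = 10001010
01100101 xor 00100000 = 01000101
01110010 xor 00110010 = 01000000
00100000 xor 11111010 = 11011010
01110100 xor 00001110 = 01111010
01101000 xor 00011111 = 01110111
01100101 xor 11010000 = 10110101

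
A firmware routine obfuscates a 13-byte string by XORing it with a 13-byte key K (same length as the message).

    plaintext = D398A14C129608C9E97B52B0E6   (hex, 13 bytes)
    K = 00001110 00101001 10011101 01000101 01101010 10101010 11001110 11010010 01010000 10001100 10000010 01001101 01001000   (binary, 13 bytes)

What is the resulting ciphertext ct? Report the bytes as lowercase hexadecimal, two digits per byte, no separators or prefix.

ddb13c09783cc61bb9f7d0fdae

XOR is its own inverse, so applying the key byte-wise gives the result directly.
d3 xor 0e = dd
98 xor 29 = b1
a1 xor 9d = 3c
4c xor 45 = 09
12 xor 6a = 78
96 xor aa = 3c
08 xor ce = c6
c9 xor d2 = 1b
e9 xor 50 = b9
7b xor 8c = f7
52 xor 82 = d0
b0 xor 4d = fd
e6 xor 48 = ae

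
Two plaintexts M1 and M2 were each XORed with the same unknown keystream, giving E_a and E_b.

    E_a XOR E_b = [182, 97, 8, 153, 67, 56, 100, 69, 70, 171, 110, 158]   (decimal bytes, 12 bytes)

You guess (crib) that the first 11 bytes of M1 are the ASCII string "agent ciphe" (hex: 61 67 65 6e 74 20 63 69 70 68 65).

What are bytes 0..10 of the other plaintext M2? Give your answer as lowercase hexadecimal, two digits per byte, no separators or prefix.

Since E_a ⊕ E_b = M1 ⊕ M2, XORing with the guessed M1 bytes yields the corresponding M2 bytes: M2 = (E_a ⊕ E_b) ⊕ M1.
byte 0: b6 ⊕ 61 = d7
byte 1: 61 ⊕ 67 = 06
byte 2: 08 ⊕ 65 = 6d
byte 3: 99 ⊕ 6e = f7
byte 4: 43 ⊕ 74 = 37
byte 5: 38 ⊕ 20 = 18
byte 6: 64 ⊕ 63 = 07
byte 7: 45 ⊕ 69 = 2c
byte 8: 46 ⊕ 70 = 36
byte 9: ab ⊕ 68 = c3
byte 10: 6e ⊕ 65 = 0b

d7066df73718072c36c30b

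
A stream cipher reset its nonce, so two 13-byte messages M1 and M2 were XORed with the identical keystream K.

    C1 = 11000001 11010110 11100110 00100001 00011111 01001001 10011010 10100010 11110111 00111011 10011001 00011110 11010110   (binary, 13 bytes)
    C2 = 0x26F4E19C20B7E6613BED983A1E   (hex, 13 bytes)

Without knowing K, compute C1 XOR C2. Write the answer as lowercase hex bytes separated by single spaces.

C1 ⊕ C2 = (M1 ⊕ K) ⊕ (M2 ⊕ K) = M1 ⊕ M2 — the shared key cancels under XOR.
c1 ⊕ 26 = e7
d6 ⊕ f4 = 22
e6 ⊕ e1 = 07
21 ⊕ 9c = bd
1f ⊕ 20 = 3f
49 ⊕ b7 = fe
9a ⊕ e6 = 7c
a2 ⊕ 61 = c3
f7 ⊕ 3b = cc
3b ⊕ ed = d6
99 ⊕ 98 = 01
1e ⊕ 3a = 24
d6 ⊕ 1e = c8

e7 22 07 bd 3f fe 7c c3 cc d6 01 24 c8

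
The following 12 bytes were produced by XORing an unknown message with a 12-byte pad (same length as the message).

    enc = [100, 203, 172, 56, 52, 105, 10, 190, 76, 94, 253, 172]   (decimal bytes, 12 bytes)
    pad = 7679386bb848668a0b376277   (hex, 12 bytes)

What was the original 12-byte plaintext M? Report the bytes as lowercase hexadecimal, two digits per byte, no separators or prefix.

12b294538c216c3447699fdb

64 xor 76 = 12
cb xor 79 = b2
ac xor 38 = 94
38 xor 6b = 53
34 xor b8 = 8c
69 xor 48 = 21
0a xor 66 = 6c
be xor 8a = 34
4c xor 0b = 47
5e xor 37 = 69
fd xor 62 = 9f
ac xor 77 = db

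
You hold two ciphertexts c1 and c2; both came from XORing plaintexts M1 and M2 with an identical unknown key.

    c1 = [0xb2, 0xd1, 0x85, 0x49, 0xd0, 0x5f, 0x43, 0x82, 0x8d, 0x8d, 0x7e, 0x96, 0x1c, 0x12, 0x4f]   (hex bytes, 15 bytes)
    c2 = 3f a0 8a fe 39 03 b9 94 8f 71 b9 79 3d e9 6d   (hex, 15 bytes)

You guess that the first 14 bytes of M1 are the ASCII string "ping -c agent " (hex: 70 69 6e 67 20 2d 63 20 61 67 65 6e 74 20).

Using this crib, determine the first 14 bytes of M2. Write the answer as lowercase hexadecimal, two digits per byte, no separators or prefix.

fd1861d0c9719936639ba28155db

First, c1 ⊕ c2 = (M1 ⊕ K) ⊕ (M2 ⊕ K) = M1 ⊕ M2, so the key drops out. Then M2 = (M1 ⊕ M2) ⊕ M1 over the first 14 bytes.
byte 0: (b2 xor 3f) xor 70 = 8d xor 70 = fd
byte 1: (d1 xor a0) xor 69 = 71 xor 69 = 18
byte 2: (85 xor 8a) xor 6e = 0f xor 6e = 61
byte 3: (49 xor fe) xor 67 = b7 xor 67 = d0
byte 4: (d0 xor 39) xor 20 = e9 xor 20 = c9
byte 5: (5f xor 03) xor 2d = 5c xor 2d = 71
byte 6: (43 xor b9) xor 63 = fa xor 63 = 99
byte 7: (82 xor 94) xor 20 = 16 xor 20 = 36
byte 8: (8d xor 8f) xor 61 = 02 xor 61 = 63
byte 9: (8d xor 71) xor 67 = fc xor 67 = 9b
byte 10: (7e xor b9) xor 65 = c7 xor 65 = a2
byte 11: (96 xor 79) xor 6e = ef xor 6e = 81
byte 12: (1c xor 3d) xor 74 = 21 xor 74 = 55
byte 13: (12 xor e9) xor 20 = fb xor 20 = db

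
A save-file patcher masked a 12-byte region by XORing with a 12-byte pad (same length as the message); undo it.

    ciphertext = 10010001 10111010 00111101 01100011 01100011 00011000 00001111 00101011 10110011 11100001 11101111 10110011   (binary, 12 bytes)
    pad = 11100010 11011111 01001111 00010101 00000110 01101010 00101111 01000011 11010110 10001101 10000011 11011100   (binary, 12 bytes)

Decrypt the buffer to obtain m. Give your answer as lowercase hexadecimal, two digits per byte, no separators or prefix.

XOR is its own inverse, so applying the key byte-wise gives the result directly.
91 xor e2 = 73
ba xor df = 65
3d xor 4f = 72
63 xor 15 = 76
63 xor 06 = 65
18 xor 6a = 72
0f xor 2f = 20
2b xor 43 = 68
b3 xor d6 = 65
e1 xor 8d = 6c
ef xor 83 = 6c
b3 xor dc = 6f

7365727665722068656c6c6f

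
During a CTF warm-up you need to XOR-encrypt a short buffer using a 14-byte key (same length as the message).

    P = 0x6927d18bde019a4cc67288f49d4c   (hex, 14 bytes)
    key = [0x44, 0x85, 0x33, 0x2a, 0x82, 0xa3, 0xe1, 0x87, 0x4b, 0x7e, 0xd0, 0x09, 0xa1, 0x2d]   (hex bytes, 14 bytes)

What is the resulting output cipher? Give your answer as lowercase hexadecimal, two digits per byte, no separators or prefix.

XOR is its own inverse, so applying the key byte-wise gives the result directly.
69 ^ 44 = 2d
27 ^ 85 = a2
d1 ^ 33 = e2
8b ^ 2a = a1
de ^ 82 = 5c
01 ^ a3 = a2
9a ^ e1 = 7b
4c ^ 87 = cb
c6 ^ 4b = 8d
72 ^ 7e = 0c
88 ^ d0 = 58
f4 ^ 09 = fd
9d ^ a1 = 3c
4c ^ 2d = 61

2da2e2a15ca27bcb8d0c58fd3c61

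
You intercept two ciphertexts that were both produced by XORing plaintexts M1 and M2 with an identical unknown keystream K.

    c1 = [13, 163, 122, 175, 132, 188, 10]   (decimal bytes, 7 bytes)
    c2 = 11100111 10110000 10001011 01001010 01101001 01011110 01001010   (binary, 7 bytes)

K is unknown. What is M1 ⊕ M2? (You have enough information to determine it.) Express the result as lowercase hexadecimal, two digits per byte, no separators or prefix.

c1 ⊕ c2 = (M1 ⊕ K) ⊕ (M2 ⊕ K) = M1 ⊕ M2 — the shared key cancels under XOR.
byte 0: 00001101 ^ 11100111 = 11101010
byte 1: 10100011 ^ 10110000 = 00010011
byte 2: 01111010 ^ 10001011 = 11110001
byte 3: 10101111 ^ 01001010 = 11100101
byte 4: 10000100 ^ 01101001 = 11101101
byte 5: 10111100 ^ 01011110 = 11100010
byte 6: 00001010 ^ 01001010 = 01000000

ea13f1e5ede240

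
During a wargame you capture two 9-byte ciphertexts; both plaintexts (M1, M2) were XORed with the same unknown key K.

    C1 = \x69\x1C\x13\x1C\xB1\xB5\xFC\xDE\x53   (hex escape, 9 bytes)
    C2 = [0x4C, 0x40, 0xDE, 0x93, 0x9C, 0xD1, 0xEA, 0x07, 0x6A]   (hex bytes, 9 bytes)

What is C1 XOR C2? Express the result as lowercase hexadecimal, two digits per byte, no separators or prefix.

C1 ⊕ C2 = (M1 ⊕ K) ⊕ (M2 ⊕ K) = M1 ⊕ M2 — the shared key cancels under XOR.
byte 0: 69 ⊕ 4c = 25
byte 1: 1c ⊕ 40 = 5c
byte 2: 13 ⊕ de = cd
byte 3: 1c ⊕ 93 = 8f
byte 4: b1 ⊕ 9c = 2d
byte 5: b5 ⊕ d1 = 64
byte 6: fc ⊕ ea = 16
byte 7: de ⊕ 07 = d9
byte 8: 53 ⊕ 6a = 39

255ccd8f2d6416d939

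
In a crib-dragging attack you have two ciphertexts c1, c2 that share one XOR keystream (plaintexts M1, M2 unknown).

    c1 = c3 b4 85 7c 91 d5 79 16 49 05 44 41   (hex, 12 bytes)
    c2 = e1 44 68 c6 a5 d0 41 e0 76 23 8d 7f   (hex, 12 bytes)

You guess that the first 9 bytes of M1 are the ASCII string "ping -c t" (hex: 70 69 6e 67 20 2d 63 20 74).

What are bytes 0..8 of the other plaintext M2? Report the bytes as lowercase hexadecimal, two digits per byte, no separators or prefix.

First, c1 ⊕ c2 = (M1 ⊕ K) ⊕ (M2 ⊕ K) = M1 ⊕ M2, so the key drops out. Then M2 = (M1 ⊕ M2) ⊕ M1 over the first 9 bytes.
byte 0: (c3 XOR e1) XOR 70 = 22 XOR 70 = 52
byte 1: (b4 XOR 44) XOR 69 = f0 XOR 69 = 99
byte 2: (85 XOR 68) XOR 6e = ed XOR 6e = 83
byte 3: (7c XOR c6) XOR 67 = ba XOR 67 = dd
byte 4: (91 XOR a5) XOR 20 = 34 XOR 20 = 14
byte 5: (d5 XOR d0) XOR 2d = 05 XOR 2d = 28
byte 6: (79 XOR 41) XOR 63 = 38 XOR 63 = 5b
byte 7: (16 XOR e0) XOR 20 = f6 XOR 20 = d6
byte 8: (49 XOR 76) XOR 74 = 3f XOR 74 = 4b

529983dd14285bd64b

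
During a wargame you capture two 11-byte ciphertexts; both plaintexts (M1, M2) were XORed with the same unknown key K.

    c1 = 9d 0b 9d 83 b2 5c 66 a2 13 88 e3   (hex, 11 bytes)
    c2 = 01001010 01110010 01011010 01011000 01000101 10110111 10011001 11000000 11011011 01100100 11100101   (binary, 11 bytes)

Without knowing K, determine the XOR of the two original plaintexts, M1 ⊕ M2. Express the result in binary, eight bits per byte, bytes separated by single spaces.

11010111 01111001 11000111 11011011 11110111 11101011 11111111 01100010 11001000 11101100 00000110

c1 ⊕ c2 = (M1 ⊕ K) ⊕ (M2 ⊕ K) = M1 ⊕ M2 — the shared key cancels under XOR.
9d ^ 4a = d7
0b ^ 72 = 79
9d ^ 5a = c7
83 ^ 58 = db
b2 ^ 45 = f7
5c ^ b7 = eb
66 ^ 99 = ff
a2 ^ c0 = 62
13 ^ db = c8
88 ^ 64 = ec
e3 ^ e5 = 06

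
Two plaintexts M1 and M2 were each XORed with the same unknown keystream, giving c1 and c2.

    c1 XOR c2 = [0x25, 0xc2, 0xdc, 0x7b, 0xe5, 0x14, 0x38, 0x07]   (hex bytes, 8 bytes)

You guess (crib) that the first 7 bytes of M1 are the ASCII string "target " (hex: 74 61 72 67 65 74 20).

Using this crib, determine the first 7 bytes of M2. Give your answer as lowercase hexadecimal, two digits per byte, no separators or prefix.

Since c1 ⊕ c2 = M1 ⊕ M2, XORing with the guessed M1 bytes yields the corresponding M2 bytes: M2 = (c1 ⊕ c2) ⊕ M1.
byte 0: 25 ^ 74 = 51
byte 1: c2 ^ 61 = a3
byte 2: dc ^ 72 = ae
byte 3: 7b ^ 67 = 1c
byte 4: e5 ^ 65 = 80
byte 5: 14 ^ 74 = 60
byte 6: 38 ^ 20 = 18

51a3ae1c806018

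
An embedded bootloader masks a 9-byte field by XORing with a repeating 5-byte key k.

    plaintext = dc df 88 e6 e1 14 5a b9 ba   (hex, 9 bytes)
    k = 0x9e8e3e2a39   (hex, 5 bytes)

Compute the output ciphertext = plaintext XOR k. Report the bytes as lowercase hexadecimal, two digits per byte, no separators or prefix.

The 5-byte key repeats, so the effective keystream is 9e 8e 3e 2a 39 9e 8e 3e 2a.
byte 0: dc ^ 9e = 42
byte 1: df ^ 8e = 51
byte 2: 88 ^ 3e = b6
byte 3: e6 ^ 2a = cc
byte 4: e1 ^ 39 = d8
byte 5: 14 ^ 9e = 8a
byte 6: 5a ^ 8e = d4
byte 7: b9 ^ 3e = 87
byte 8: ba ^ 2a = 90

4251b6ccd88ad48790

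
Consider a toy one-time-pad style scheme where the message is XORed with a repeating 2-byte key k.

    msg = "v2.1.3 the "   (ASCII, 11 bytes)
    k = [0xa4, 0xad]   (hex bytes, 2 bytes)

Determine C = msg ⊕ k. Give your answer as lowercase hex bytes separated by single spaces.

d2 9f 8a 9c 8a 9e 84 d9 cc c8 84

The 2-byte key repeats, so the effective keystream is a4 ad a4 ad a4 ad a4 ad a4 ad a4.
byte 0: 01110110 ⊕ 10100100 = 11010010
byte 1: 00110010 ⊕ 10101101 = 10011111
byte 2: 00101110 ⊕ 10100100 = 10001010
byte 3: 00110001 ⊕ 10101101 = 10011100
byte 4: 00101110 ⊕ 10100100 = 10001010
byte 5: 00110011 ⊕ 10101101 = 10011110
byte 6: 00100000 ⊕ 10100100 = 10000100
byte 7: 01110100 ⊕ 10101101 = 11011001
byte 8: 01101000 ⊕ 10100100 = 11001100
byte 9: 01100101 ⊕ 10101101 = 11001000
byte 10: 00100000 ⊕ 10100100 = 10000100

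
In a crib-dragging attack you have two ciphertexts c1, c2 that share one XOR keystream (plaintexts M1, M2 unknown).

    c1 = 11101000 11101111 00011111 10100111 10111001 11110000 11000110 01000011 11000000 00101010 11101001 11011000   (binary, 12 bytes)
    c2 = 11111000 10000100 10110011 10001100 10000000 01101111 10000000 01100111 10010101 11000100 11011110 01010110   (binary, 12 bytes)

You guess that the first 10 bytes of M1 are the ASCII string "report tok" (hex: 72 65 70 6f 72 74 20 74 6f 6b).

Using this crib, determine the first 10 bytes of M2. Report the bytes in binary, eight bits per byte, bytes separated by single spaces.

01100010 00001110 11011100 01000100 01001011 11101011 01100110 01010000 00111010 10000101

First, c1 ⊕ c2 = (M1 ⊕ K) ⊕ (M2 ⊕ K) = M1 ⊕ M2, so the key drops out. Then M2 = (M1 ⊕ M2) ⊕ M1 over the first 10 bytes.
byte 0: (e8 XOR f8) XOR 72 = 10 XOR 72 = 62
byte 1: (ef XOR 84) XOR 65 = 6b XOR 65 = 0e
byte 2: (1f XOR b3) XOR 70 = ac XOR 70 = dc
byte 3: (a7 XOR 8c) XOR 6f = 2b XOR 6f = 44
byte 4: (b9 XOR 80) XOR 72 = 39 XOR 72 = 4b
byte 5: (f0 XOR 6f) XOR 74 = 9f XOR 74 = eb
byte 6: (c6 XOR 80) XOR 20 = 46 XOR 20 = 66
byte 7: (43 XOR 67) XOR 74 = 24 XOR 74 = 50
byte 8: (c0 XOR 95) XOR 6f = 55 XOR 6f = 3a
byte 9: (2a XOR c4) XOR 6b = ee XOR 6b = 85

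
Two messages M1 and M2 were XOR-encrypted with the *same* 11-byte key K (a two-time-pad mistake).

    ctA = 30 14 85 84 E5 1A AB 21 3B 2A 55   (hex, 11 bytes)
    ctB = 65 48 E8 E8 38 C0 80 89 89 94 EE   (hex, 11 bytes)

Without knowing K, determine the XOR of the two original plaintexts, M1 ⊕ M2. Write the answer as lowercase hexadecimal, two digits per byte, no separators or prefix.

555c6d6cddda2ba8b2bebb

ctA ⊕ ctB = (M1 ⊕ K) ⊕ (M2 ⊕ K) = M1 ⊕ M2 — the shared key cancels under XOR.
30 ⊕ 65 = 55
14 ⊕ 48 = 5c
85 ⊕ e8 = 6d
84 ⊕ e8 = 6c
e5 ⊕ 38 = dd
1a ⊕ c0 = da
ab ⊕ 80 = 2b
21 ⊕ 89 = a8
3b ⊕ 89 = b2
2a ⊕ 94 = be
55 ⊕ ee = bb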